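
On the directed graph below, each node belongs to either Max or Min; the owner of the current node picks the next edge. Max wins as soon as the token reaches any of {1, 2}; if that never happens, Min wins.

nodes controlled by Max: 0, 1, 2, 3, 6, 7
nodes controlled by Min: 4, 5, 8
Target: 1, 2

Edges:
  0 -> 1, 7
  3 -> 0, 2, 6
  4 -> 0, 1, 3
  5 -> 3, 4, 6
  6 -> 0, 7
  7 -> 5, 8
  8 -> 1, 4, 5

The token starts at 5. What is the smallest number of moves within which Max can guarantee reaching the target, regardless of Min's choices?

A0 = {1, 2}
A1: add {0, 3} — 0 (Max) has 0→1; 3 (Max) has 3→2.
A2: add {4, 6} — 4 (Min): all of {0, 1, 3} already in; 6 (Max) has 6→0.
A3: add {5} — 5 (Min): all of {3, 4, 6} already in.
5 enters the attractor at level 3, so Max can force the target in 3 moves from there.

3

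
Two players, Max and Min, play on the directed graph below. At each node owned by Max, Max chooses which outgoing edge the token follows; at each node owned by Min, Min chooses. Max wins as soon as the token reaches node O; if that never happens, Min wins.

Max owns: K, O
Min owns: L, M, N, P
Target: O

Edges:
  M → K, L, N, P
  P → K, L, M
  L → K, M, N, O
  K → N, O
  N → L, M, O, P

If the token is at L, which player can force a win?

Min

A0 = {O}
A1: add {K} — K (Max) has K→O.
A2 = A1; e.g. L (Min) can still go to M. Fixed point.
L never enters the attractor, so Min can avoid the target forever.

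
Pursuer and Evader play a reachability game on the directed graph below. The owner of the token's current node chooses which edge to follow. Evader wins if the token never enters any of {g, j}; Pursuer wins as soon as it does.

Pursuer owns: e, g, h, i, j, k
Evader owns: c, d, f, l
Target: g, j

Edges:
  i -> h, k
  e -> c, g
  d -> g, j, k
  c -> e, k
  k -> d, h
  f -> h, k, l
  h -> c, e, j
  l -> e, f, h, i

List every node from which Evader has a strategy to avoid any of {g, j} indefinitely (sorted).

f, l

A0 = {g, j}
A1: add {e, h} — e (Pursuer) has e→g; h (Pursuer) has h→j.
A2: add {i, k} — i (Pursuer) has i→h; k (Pursuer) has k→h.
A3: add {c, d} — c (Evader): all of {e, k} already in; d (Evader): all of {g, j, k} already in.
A4 = A3; e.g. f (Evader) can still go to l. Fixed point.
Pursuer's attractor = {c, d, e, g, h, i, j, k}; Evader avoids the target exactly from the complement.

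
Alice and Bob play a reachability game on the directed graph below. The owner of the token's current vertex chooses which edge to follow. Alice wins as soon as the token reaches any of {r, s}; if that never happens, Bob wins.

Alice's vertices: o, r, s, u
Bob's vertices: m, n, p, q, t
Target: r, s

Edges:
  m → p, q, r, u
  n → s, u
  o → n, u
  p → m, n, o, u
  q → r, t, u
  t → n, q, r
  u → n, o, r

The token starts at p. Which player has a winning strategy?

Bob

A0 = {r, s}
A1: add {u} — u (Alice) has u→r.
A2: add {n, o} — n (Bob): all of {s, u} already in; o (Alice) has o→u.
A3 = A2; e.g. m (Bob) can still go to p. Fixed point.
p never enters the attractor, so Bob can avoid the target forever.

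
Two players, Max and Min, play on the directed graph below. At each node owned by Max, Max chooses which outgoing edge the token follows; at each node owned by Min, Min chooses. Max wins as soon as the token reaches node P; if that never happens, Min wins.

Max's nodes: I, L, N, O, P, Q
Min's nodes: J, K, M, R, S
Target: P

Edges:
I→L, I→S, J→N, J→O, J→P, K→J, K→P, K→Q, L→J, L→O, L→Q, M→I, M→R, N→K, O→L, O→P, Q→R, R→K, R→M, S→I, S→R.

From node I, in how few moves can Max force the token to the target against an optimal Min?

3

A0 = {P}
A1: add {O} — O (Max) has O→P.
A2: add {L} — L (Max) has L→O.
A3: add {I} — I (Max) has I→L.
A4 = A3; e.g. J (Min) can still go to N. Fixed point.
I enters the attractor at level 3, so Max can force the target in 3 moves from there.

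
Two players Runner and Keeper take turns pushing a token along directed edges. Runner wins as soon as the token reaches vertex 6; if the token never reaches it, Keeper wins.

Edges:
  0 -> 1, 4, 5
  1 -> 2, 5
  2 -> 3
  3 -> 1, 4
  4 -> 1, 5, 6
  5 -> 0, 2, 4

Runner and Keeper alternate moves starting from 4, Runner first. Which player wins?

Track states (vertex, player-to-move).
A0 = {(6,Runner), (6,Keeper)}
A1: add {(4,Runner)}.
(4,Runner) ∈ A1 ⇒ Runner forces the target.

Runner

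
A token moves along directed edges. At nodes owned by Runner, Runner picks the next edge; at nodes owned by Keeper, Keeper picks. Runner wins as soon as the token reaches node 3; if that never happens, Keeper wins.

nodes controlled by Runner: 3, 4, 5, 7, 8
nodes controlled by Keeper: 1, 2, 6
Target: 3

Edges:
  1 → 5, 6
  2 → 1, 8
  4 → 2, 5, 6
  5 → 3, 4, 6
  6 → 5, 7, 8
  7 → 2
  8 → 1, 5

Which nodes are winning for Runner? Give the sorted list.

3, 4, 5, 8

A0 = {3}
A1: add {5} — 5 (Runner) has 5→3.
A2: add {4, 8} — 4 (Runner) has 4→5; 8 (Runner) has 8→5.
A3 = A2; e.g. 1 (Keeper) can still go to 6. Fixed point.
Runner's winning region = {3, 4, 5, 8}.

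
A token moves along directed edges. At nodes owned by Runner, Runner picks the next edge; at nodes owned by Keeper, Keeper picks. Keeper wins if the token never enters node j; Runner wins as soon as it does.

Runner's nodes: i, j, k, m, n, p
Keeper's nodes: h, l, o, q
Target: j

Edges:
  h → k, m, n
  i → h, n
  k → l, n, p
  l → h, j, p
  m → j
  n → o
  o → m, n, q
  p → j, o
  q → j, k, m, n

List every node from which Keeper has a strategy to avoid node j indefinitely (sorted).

A0 = {j}
A1: add {m, p} — m (Runner) has m→j; p (Runner) has p→j.
A2: add {k} — k (Runner) has k→p.
A3 = A2; e.g. h (Keeper) can still go to n. Fixed point.
Runner's attractor = {j, k, m, p}; Keeper avoids the target exactly from the complement.

h, i, l, n, o, q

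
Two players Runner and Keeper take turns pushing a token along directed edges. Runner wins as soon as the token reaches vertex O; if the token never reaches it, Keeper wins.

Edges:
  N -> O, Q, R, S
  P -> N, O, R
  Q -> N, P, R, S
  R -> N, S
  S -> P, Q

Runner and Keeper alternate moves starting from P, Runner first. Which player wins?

Track states (vertex, player-to-move).
A0 = {(O,Runner), (O,Keeper)}
A1: add {(N,Runner), (P,Runner)}.
(P,Runner) ∈ A1 ⇒ Runner forces the target.

Runner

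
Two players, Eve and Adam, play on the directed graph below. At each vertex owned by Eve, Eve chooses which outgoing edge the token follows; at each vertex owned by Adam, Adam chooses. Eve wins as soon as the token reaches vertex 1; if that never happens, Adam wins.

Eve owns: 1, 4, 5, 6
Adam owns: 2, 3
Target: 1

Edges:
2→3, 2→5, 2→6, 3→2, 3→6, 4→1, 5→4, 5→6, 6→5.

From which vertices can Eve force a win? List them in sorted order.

1, 4, 5, 6

A0 = {1}
A1: add {4} — 4 (Eve) has 4→1.
A2: add {5} — 5 (Eve) has 5→4.
A3: add {6} — 6 (Eve) has 6→5.
A4 = A3; e.g. 2 (Adam) can still go to 3. Fixed point.
Eve's winning region = {1, 4, 5, 6}.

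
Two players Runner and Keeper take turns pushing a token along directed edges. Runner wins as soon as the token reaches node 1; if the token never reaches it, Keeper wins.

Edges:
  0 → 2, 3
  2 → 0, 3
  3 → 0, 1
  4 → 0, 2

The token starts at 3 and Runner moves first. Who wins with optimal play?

Runner

Track states (vertex, player-to-move).
A0 = {(1,Runner), (1,Keeper)}
A1: add {(3,Runner)}.
(3,Runner) ∈ A1 ⇒ Runner forces the target.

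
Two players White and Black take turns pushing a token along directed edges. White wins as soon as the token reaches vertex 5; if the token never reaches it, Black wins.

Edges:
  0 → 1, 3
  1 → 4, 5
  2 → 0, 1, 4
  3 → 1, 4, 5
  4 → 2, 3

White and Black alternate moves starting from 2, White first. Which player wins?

White

Track states (vertex, player-to-move).
A0 = {(5,White), (5,Black)}
A1: add {(1,White), (3,White)}.
A2: add {(0,Black)}.
A3: add {(2,White)}.
(2,White) ∈ A3 ⇒ White forces the target.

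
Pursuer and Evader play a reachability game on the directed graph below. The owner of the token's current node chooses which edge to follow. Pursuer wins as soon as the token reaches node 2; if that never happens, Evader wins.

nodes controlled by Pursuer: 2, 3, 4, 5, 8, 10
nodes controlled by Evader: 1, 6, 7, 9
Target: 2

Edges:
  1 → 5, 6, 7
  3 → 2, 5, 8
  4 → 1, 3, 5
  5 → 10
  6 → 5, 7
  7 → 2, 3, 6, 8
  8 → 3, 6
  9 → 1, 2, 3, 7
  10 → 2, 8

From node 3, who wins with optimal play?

A0 = {2}
A1: add {3, 10} — 3 (Pursuer) has 3→2; 10 (Pursuer) has 10→2.
3 ∈ A1, so Pursuer can force the target.

Pursuer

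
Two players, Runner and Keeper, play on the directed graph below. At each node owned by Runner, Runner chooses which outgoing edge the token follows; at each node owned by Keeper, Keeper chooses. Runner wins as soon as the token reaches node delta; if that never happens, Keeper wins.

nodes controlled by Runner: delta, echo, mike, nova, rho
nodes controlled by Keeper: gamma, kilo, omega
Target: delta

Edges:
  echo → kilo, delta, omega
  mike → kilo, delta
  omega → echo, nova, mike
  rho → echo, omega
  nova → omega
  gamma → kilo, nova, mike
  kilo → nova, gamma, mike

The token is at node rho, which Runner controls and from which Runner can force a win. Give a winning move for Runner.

echo

A0 = {delta}
A1: add {echo, mike} — echo (Runner) has echo→delta; mike (Runner) has mike→delta.
A2: add {rho} — rho (Runner) has rho→echo.
A3 = A2; e.g. kilo (Keeper) can still go to nova. Fixed point.
From rho, successor echo is in the attractor (rank 1); the other successor omega is not.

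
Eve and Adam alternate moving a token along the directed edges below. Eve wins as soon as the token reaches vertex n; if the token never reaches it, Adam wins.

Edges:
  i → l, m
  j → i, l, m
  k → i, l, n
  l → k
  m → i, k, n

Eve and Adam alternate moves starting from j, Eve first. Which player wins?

Eve

Track states (vertex, player-to-move).
A0 = {(n,Eve), (n,Adam)}
A1: add {(k,Eve), (m,Eve)}.
A2: add {(l,Adam)}.
A3: add {(i,Eve), (j,Eve)}.
(j,Eve) ∈ A3 ⇒ Eve forces the target.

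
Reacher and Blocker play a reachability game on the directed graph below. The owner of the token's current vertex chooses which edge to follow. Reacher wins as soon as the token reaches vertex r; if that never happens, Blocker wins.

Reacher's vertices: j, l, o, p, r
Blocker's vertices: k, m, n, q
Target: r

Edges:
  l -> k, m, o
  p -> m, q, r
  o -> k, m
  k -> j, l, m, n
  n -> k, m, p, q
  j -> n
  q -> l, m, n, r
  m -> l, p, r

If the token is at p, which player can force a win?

A0 = {r}
A1: add {p} — p (Reacher) has p→r.
A2 = A1; e.g. j (Reacher) has no edge into A1. Fixed point.
p ∈ A1, so Reacher can force the target.

Reacher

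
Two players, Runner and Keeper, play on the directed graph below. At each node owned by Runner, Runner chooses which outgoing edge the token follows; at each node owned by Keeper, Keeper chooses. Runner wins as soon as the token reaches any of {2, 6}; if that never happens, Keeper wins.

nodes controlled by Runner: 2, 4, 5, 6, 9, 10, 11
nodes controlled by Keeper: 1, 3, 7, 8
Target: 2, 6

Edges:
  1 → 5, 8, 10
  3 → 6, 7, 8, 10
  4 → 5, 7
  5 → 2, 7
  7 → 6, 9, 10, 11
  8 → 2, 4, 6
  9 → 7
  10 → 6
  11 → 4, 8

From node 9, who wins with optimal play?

Keeper

A0 = {2, 6}
A1: add {5, 10} — 5 (Runner) has 5→2; 10 (Runner) has 10→6.
A2: add {4} — 4 (Runner) has 4→5.
A3: add {8, 11} — 8 (Keeper): all of {2, 4, 6} already in; 11 (Runner) has 11→4.
A4: add {1} — 1 (Keeper): all of {5, 8, 10} already in.
A5 = A4; e.g. 3 (Keeper) can still go to 7. Fixed point.
9 never enters the attractor, so Keeper can avoid the target forever.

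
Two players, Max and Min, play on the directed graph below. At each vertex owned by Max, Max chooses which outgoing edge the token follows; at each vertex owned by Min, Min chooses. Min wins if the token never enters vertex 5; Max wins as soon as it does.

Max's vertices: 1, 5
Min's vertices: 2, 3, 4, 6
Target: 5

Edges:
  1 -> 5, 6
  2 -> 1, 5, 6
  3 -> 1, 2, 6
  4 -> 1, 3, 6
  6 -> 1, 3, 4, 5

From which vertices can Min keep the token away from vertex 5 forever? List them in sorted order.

2, 3, 4, 6

A0 = {5}
A1: add {1} — 1 (Max) has 1→5.
A2 = A1; e.g. 2 (Min) can still go to 6. Fixed point.
Max's attractor = {1, 5}; Min avoids the target exactly from the complement.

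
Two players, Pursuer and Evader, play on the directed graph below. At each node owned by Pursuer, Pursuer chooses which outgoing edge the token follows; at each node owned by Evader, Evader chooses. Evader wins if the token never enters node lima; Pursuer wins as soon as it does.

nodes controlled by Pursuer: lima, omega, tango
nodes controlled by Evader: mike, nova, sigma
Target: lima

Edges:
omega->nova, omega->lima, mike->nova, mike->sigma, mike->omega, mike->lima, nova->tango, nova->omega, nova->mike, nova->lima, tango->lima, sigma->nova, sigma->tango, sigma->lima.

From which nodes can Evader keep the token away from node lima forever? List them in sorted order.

mike, nova, sigma

A0 = {lima}
A1: add {omega, tango} — tango (Pursuer) has tango→lima; omega (Pursuer) has omega→lima.
A2 = A1; e.g. nova (Evader) can still go to mike. Fixed point.
Pursuer's attractor = {lima, omega, tango}; Evader avoids the target exactly from the complement.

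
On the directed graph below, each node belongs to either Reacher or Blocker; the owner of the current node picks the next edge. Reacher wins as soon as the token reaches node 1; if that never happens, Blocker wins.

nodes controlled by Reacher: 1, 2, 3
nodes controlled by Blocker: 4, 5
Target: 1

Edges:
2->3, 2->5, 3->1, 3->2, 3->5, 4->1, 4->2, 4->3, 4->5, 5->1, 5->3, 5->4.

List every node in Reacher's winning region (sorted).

1, 2, 3

A0 = {1}
A1: add {3} — 3 (Reacher) has 3→1.
A2: add {2} — 2 (Reacher) has 2→3.
A3 = A2; e.g. 4 (Blocker) can still go to 5. Fixed point.
Reacher's winning region = {1, 2, 3}.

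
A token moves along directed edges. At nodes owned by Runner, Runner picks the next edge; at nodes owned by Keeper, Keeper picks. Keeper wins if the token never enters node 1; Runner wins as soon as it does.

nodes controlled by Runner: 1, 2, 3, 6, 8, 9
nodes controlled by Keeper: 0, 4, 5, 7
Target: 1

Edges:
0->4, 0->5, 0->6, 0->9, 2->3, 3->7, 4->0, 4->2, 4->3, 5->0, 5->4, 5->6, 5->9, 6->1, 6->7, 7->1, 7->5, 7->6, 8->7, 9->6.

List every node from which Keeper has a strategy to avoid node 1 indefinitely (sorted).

A0 = {1}
A1: add {6} — 6 (Runner) has 6→1.
A2: add {9} — 9 (Runner) has 9→6.
A3 = A2; e.g. 0 (Keeper) can still go to 4. Fixed point.
Runner's attractor = {1, 6, 9}; Keeper avoids the target exactly from the complement.

0, 2, 3, 4, 5, 7, 8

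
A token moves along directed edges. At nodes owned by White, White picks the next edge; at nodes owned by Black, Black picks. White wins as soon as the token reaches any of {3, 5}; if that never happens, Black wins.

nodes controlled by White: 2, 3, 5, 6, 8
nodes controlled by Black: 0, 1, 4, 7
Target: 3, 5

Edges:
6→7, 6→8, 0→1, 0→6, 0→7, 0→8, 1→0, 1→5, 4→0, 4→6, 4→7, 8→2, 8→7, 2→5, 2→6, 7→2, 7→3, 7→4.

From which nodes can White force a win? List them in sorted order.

2, 3, 5, 6, 8

A0 = {3, 5}
A1: add {2} — 2 (White) has 2→5.
A2: add {8} — 8 (White) has 8→2.
A3: add {6} — 6 (White) has 6→8.
A4 = A3; e.g. 0 (Black) can still go to 1. Fixed point.
White's winning region = {2, 3, 5, 6, 8}.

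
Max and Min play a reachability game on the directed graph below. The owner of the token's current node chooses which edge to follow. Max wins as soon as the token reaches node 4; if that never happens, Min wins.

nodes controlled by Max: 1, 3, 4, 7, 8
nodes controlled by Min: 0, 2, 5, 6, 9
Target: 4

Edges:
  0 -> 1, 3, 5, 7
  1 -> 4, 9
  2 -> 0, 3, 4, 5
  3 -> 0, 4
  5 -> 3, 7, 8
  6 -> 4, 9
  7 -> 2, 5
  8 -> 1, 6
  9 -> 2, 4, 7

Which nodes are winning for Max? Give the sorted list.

1, 3, 4, 8

A0 = {4}
A1: add {1, 3} — 1 (Max) has 1→4; 3 (Max) has 3→4.
A2: add {8} — 8 (Max) has 8→1.
A3 = A2; e.g. 0 (Min) can still go to 5. Fixed point.
Max's winning region = {1, 3, 4, 8}.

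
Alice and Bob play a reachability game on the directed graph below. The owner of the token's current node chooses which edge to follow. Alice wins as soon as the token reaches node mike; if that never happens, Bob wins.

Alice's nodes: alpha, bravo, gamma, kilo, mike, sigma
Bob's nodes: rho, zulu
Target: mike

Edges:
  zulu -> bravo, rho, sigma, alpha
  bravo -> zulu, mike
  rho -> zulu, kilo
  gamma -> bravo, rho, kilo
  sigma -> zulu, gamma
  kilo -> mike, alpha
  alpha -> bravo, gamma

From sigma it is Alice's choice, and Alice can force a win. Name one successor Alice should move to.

gamma

A0 = {mike}
A1: add {bravo, kilo} — bravo (Alice) has bravo→mike; kilo (Alice) has kilo→mike.
A2: add {alpha, gamma} — gamma (Alice) has gamma→bravo; alpha (Alice) has alpha→bravo.
A3: add {sigma} — sigma (Alice) has sigma→gamma.
A4 = A3; e.g. zulu (Bob) can still go to rho. Fixed point.
From sigma, successor gamma is in the attractor (rank 2); the other successor zulu is not.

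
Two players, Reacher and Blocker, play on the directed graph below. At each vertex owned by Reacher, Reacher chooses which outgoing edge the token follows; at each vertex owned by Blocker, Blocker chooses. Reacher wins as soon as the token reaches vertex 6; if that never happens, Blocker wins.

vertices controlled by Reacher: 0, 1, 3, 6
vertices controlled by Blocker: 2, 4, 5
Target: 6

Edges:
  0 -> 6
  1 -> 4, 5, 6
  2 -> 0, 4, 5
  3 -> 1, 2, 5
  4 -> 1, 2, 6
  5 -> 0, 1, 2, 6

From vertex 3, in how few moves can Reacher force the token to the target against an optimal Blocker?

2

A0 = {6}
A1: add {0, 1} — 0 (Reacher) has 0→6; 1 (Reacher) has 1→6.
A2: add {3} — 3 (Reacher) has 3→1.
A3 = A2; e.g. 2 (Blocker) can still go to 4. Fixed point.
3 enters the attractor at level 2, so Reacher can force the target in 2 moves from there.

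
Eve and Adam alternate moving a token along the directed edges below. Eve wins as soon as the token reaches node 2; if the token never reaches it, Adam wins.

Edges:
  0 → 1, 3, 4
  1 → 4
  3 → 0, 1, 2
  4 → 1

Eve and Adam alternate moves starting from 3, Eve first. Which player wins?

Eve

Track states (vertex, player-to-move).
A0 = {(2,Eve), (2,Adam)}
A1: add {(3,Eve)}.
(3,Eve) ∈ A1 ⇒ Eve forces the target.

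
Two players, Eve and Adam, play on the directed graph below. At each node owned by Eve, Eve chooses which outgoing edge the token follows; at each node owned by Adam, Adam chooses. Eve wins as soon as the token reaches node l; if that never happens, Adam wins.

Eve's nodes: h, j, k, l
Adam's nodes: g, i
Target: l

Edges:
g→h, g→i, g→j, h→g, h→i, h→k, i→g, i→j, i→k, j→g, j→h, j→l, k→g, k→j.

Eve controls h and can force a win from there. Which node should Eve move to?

k

A0 = {l}
A1: add {j} — j (Eve) has j→l.
A2: add {k} — k (Eve) has k→j.
A3: add {h} — h (Eve) has h→k.
A4 = A3; e.g. g (Adam) can still go to i. Fixed point.
From h, successor k is in the attractor (rank 2); the other successors g, i are not.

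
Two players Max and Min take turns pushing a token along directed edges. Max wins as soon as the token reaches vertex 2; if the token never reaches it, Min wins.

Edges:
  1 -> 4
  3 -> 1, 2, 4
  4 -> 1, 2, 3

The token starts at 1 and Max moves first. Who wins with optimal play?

Min

Track states (vertex, player-to-move).
A0 = {(2,Max), (2,Min)}
A1: add {(3,Max), (4,Max)}.
A2: add {(1,Min)}.
A3 = A2; e.g. (1,Max) stays out. (1,Max) never enters ⇒ Min avoids the target.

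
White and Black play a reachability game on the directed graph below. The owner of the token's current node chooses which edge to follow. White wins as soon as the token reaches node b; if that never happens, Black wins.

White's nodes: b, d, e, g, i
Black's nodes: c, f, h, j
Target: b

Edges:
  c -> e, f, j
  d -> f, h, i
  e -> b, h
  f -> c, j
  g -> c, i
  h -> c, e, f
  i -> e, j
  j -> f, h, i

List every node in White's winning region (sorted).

A0 = {b}
A1: add {e} — e (White) has e→b.
A2: add {i} — i (White) has i→e.
A3: add {d, g} — d (White) has d→i; g (White) has g→i.
A4 = A3; e.g. c (Black) can still go to f. Fixed point.
White's winning region = {b, d, e, g, i}.

b, d, e, g, i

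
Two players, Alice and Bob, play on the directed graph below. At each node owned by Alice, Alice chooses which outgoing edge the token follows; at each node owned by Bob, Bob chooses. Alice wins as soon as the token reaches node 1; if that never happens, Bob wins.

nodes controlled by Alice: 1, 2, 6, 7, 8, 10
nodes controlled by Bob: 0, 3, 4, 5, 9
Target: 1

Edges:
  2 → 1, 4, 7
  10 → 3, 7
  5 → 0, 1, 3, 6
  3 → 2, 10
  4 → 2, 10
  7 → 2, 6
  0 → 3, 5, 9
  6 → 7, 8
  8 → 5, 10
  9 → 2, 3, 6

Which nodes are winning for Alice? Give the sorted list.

A0 = {1}
A1: add {2} — 2 (Alice) has 2→1.
A2: add {7} — 7 (Alice) has 7→2.
A3: add {6, 10} — 6 (Alice) has 6→7; 10 (Alice) has 10→7.
A4: add {3, 4, 8} — 3 (Bob): all of {2, 10} already in; 4 (Bob): all of {2, 10} already in; 8 (Alice) has 8→10.
A5: add {9} — 9 (Bob): all of {2, 3, 6} already in.
A6 = A5; e.g. 0 (Bob) can still go to 5. Fixed point.
Alice's winning region = {1, 2, 3, 4, 6, 7, 8, 9, 10}.

1, 2, 3, 4, 6, 7, 8, 9, 10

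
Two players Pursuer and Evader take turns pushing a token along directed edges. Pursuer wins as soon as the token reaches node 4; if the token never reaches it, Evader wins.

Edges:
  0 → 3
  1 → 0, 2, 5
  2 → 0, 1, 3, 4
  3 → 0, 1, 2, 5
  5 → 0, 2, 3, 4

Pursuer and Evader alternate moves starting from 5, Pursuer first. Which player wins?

Track states (vertex, player-to-move).
A0 = {(4,Pursuer), (4,Evader)}
A1: add {(2,Pursuer), (5,Pursuer)}.
(5,Pursuer) ∈ A1 ⇒ Pursuer forces the target.

Pursuer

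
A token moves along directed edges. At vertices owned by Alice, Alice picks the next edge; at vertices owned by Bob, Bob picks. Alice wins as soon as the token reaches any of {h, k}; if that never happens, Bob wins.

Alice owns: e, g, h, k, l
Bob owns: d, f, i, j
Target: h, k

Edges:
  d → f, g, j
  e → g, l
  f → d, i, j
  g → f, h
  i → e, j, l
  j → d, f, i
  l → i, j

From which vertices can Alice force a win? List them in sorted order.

A0 = {h, k}
A1: add {g} — g (Alice) has g→h.
A2: add {e} — e (Alice) has e→g.
A3 = A2; e.g. d (Bob) can still go to f. Fixed point.
Alice's winning region = {e, g, h, k}.

e, g, h, k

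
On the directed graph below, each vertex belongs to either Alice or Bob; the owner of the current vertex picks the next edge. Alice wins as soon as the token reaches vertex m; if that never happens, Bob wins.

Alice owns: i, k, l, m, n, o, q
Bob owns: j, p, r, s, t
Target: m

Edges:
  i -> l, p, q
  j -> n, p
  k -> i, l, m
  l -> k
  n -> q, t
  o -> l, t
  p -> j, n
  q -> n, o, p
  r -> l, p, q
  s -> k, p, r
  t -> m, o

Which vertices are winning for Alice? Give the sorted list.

A0 = {m}
A1: add {k} — k (Alice) has k→m.
A2: add {l} — l (Alice) has l→k.
A3: add {i, o} — i (Alice) has i→l; o (Alice) has o→l.
A4: add {q, t} — q (Alice) has q→o; t (Bob): all of {m, o} already in.
A5: add {n} — n (Alice) has n→q.
A6 = A5; e.g. j (Bob) can still go to p. Fixed point.
Alice's winning region = {i, k, l, m, n, o, q, t}.

i, k, l, m, n, o, q, t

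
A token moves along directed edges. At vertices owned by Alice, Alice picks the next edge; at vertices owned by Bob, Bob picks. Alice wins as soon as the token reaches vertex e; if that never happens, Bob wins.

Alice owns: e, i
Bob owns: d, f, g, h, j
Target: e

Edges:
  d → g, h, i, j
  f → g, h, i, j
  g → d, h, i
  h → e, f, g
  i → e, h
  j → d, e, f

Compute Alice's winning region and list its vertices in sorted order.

e, i

A0 = {e}
A1: add {i} — i (Alice) has i→e.
A2 = A1; e.g. d (Bob) can still go to g. Fixed point.
Alice's winning region = {e, i}.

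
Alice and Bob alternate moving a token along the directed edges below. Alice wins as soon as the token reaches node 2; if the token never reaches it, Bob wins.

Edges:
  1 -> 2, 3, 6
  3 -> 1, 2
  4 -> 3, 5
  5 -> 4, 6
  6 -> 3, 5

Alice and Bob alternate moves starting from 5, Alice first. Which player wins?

Track states (vertex, player-to-move).
A0 = {(2,Alice), (2,Bob)}
A1: add {(1,Alice), (3,Alice)}.
A2: add {(3,Bob)}.
A3: add {(4,Alice), (6,Alice)}.
A4: add {(1,Bob), (5,Bob)}.
A5 = A4; e.g. (4,Bob) stays out. (5,Alice) never enters ⇒ Bob avoids the target.

Bob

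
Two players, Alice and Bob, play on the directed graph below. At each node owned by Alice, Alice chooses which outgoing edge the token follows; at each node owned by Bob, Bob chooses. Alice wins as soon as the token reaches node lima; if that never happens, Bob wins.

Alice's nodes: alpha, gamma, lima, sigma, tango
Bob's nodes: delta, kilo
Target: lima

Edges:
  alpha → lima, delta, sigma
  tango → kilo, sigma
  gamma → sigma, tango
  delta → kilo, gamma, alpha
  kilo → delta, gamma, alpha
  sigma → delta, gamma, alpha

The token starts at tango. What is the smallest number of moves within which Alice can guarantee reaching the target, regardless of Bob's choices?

A0 = {lima}
A1: add {alpha} — alpha (Alice) has alpha→lima.
A2: add {sigma} — sigma (Alice) has sigma→alpha.
A3: add {gamma, tango} — gamma (Alice) has gamma→sigma; tango (Alice) has tango→sigma.
A4 = A3; e.g. kilo (Bob) can still go to delta. Fixed point.
tango enters the attractor at level 3, so Alice can force the target in 3 moves from there.

3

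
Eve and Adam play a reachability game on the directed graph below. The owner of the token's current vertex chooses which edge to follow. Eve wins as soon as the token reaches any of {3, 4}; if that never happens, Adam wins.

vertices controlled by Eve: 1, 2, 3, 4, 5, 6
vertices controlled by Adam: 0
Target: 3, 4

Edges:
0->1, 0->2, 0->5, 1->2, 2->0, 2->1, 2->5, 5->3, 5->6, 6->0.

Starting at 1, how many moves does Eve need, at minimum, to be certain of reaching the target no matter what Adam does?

A0 = {3, 4}
A1: add {5} — 5 (Eve) has 5→3.
A2: add {2} — 2 (Eve) has 2→5.
A3: add {1} — 1 (Eve) has 1→2.
1 enters the attractor at level 3, so Eve can force the target in 3 moves from there.

3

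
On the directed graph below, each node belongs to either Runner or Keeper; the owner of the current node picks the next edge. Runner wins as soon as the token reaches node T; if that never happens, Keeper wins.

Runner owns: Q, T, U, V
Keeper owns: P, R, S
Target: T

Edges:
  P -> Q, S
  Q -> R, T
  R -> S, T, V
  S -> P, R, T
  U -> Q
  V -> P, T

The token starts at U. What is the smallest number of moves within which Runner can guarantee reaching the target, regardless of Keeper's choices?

A0 = {T}
A1: add {Q, V} — Q (Runner) has Q→T; V (Runner) has V→T.
A2: add {U} — U (Runner) has U→Q.
A3 = A2; e.g. P (Keeper) can still go to S. Fixed point.
U enters the attractor at level 2, so Runner can force the target in 2 moves from there.

2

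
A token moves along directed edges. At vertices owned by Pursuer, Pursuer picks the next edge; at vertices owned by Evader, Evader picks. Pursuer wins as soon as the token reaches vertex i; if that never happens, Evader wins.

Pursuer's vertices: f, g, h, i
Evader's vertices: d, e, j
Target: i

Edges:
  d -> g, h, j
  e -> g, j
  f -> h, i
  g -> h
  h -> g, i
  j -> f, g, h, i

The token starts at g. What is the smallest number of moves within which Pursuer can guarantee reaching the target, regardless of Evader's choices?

2

A0 = {i}
A1: add {f, h} — f (Pursuer) has f→i; h (Pursuer) has h→i.
A2: add {g} — g (Pursuer) has g→h.
g enters the attractor at level 2, so Pursuer can force the target in 2 moves from there.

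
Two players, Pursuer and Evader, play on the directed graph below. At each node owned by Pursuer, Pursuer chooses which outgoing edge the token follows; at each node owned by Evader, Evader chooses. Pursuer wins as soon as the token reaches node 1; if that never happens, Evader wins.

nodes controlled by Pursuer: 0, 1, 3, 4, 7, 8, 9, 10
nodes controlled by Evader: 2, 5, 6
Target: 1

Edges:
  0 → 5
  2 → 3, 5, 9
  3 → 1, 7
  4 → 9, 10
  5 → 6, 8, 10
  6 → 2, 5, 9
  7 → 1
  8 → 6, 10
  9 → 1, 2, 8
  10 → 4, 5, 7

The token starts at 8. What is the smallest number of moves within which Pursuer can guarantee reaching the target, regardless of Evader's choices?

3

A0 = {1}
A1: add {3, 7, 9} — 3 (Pursuer) has 3→1; 7 (Pursuer) has 7→1; 9 (Pursuer) has 9→1.
A2: add {4, 10} — 4 (Pursuer) has 4→9; 10 (Pursuer) has 10→7.
A3: add {8} — 8 (Pursuer) has 8→10.
A4 = A3; e.g. 0 (Pursuer) has no edge into A3. Fixed point.
8 enters the attractor at level 3, so Pursuer can force the target in 3 moves from there.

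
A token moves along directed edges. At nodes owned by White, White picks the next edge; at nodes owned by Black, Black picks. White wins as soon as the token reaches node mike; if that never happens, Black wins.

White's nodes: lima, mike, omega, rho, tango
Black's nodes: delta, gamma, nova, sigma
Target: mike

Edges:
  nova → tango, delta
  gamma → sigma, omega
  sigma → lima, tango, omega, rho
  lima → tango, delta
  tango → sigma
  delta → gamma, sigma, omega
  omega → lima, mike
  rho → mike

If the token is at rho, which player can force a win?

White

A0 = {mike}
A1: add {omega, rho} — omega (White) has omega→mike; rho (White) has rho→mike.
A2 = A1; e.g. nova (Black) can still go to tango. Fixed point.
rho ∈ A1, so White can force the target.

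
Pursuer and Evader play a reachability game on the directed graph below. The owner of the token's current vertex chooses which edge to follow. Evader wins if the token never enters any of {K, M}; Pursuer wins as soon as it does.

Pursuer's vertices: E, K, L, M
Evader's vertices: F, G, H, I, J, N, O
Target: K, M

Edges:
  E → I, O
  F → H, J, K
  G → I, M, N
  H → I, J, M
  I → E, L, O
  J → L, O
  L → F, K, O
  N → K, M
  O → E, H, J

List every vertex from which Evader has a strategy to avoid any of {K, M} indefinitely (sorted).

A0 = {K, M}
A1: add {L, N} — L (Pursuer) has L→K; N (Evader): all of {K, M} already in.
A2 = A1; e.g. E (Pursuer) has no edge into A1. Fixed point.
Pursuer's attractor = {K, L, M, N}; Evader avoids the target exactly from the complement.

E, F, G, H, I, J, O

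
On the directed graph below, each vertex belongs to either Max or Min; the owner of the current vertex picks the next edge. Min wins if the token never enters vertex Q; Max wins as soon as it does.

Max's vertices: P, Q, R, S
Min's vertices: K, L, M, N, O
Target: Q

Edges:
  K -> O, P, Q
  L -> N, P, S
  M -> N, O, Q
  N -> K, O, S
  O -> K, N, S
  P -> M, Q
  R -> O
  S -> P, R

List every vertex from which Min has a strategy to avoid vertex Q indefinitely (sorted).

K, L, M, N, O, R

A0 = {Q}
A1: add {P} — P (Max) has P→Q.
A2: add {S} — S (Max) has S→P.
A3 = A2; e.g. K (Min) can still go to O. Fixed point.
Max's attractor = {P, Q, S}; Min avoids the target exactly from the complement.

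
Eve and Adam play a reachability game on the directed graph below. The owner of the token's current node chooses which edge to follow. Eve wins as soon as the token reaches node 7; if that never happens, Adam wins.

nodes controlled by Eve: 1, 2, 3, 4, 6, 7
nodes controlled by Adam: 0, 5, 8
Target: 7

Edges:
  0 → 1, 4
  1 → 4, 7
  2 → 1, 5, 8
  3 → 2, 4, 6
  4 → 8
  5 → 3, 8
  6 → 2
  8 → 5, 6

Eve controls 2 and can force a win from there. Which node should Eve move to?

1

A0 = {7}
A1: add {1} — 1 (Eve) has 1→7.
A2: add {2} — 2 (Eve) has 2→1.
A3: add {3, 6} — 3 (Eve) has 3→2; 6 (Eve) has 6→2.
A4 = A3; e.g. 0 (Adam) can still go to 4. Fixed point.
From 2, successor 1 is in the attractor (rank 1); the other successors 5, 8 are not.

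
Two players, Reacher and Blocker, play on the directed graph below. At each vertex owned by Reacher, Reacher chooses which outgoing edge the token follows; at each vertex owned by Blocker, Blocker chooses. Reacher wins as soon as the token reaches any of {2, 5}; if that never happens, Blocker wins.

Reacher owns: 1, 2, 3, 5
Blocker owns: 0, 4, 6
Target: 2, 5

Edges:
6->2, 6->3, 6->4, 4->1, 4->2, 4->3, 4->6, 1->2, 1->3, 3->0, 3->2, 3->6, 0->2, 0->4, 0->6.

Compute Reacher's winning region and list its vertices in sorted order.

A0 = {2, 5}
A1: add {1, 3} — 1 (Reacher) has 1→2; 3 (Reacher) has 3→2.
A2 = A1; e.g. 0 (Blocker) can still go to 4. Fixed point.
Reacher's winning region = {1, 2, 3, 5}.

1, 2, 3, 5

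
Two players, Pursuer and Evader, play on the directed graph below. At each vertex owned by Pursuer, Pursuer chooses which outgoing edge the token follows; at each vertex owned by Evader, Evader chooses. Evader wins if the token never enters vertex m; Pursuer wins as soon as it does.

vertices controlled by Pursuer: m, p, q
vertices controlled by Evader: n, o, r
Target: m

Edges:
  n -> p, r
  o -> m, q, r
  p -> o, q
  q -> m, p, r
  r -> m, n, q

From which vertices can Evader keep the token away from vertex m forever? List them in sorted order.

n, o, r

A0 = {m}
A1: add {q} — q (Pursuer) has q→m.
A2: add {p} — p (Pursuer) has p→q.
A3 = A2; e.g. n (Evader) can still go to r. Fixed point.
Pursuer's attractor = {m, p, q}; Evader avoids the target exactly from the complement.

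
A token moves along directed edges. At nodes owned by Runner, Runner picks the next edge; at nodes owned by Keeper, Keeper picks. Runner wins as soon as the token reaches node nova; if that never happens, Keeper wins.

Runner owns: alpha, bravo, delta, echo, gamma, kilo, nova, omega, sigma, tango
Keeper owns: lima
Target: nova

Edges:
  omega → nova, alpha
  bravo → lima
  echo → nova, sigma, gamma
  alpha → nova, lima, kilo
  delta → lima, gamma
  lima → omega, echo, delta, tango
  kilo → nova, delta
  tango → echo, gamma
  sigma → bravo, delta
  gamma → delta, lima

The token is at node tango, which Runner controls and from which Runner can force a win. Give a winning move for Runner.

echo

A0 = {nova}
A1: add {alpha, echo, kilo, omega} — omega (Runner) has omega→nova; echo (Runner) has echo→nova; alpha (Runner) has alpha→nova; kilo (Runner) has kilo→nova.
A2: add {tango} — tango (Runner) has tango→echo.
A3 = A2; e.g. bravo (Runner) has no edge into A2. Fixed point.
From tango, successor echo is in the attractor (rank 1); the other successor gamma is not.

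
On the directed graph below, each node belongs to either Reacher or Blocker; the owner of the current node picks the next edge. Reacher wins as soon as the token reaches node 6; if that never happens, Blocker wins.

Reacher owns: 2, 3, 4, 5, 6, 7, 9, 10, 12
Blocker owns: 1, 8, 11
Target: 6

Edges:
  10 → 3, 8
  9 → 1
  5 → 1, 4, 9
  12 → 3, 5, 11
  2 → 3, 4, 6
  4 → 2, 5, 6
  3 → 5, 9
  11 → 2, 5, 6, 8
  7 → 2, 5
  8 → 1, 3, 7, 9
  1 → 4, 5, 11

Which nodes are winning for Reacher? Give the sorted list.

2, 3, 4, 5, 6, 7, 10, 12

A0 = {6}
A1: add {2, 4} — 2 (Reacher) has 2→6; 4 (Reacher) has 4→6.
A2: add {5, 7} — 5 (Reacher) has 5→4; 7 (Reacher) has 7→2.
A3: add {3, 12} — 3 (Reacher) has 3→5; 12 (Reacher) has 12→5.
A4: add {10} — 10 (Reacher) has 10→3.
A5 = A4; e.g. 1 (Blocker) can still go to 11. Fixed point.
Reacher's winning region = {2, 3, 4, 5, 6, 7, 10, 12}.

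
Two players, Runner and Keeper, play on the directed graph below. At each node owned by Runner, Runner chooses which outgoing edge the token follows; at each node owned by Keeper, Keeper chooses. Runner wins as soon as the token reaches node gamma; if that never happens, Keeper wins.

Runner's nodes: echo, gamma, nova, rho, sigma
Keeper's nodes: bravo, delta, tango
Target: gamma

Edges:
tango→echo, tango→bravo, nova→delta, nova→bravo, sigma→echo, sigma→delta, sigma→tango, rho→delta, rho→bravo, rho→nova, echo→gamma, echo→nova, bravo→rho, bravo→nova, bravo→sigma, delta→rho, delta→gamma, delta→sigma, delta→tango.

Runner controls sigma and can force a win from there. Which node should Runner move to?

A0 = {gamma}
A1: add {echo} — echo (Runner) has echo→gamma.
A2: add {sigma} — sigma (Runner) has sigma→echo.
A3 = A2; e.g. rho (Runner) has no edge into A2. Fixed point.
From sigma, successor echo is in the attractor (rank 1); the other successors delta, tango are not.

echo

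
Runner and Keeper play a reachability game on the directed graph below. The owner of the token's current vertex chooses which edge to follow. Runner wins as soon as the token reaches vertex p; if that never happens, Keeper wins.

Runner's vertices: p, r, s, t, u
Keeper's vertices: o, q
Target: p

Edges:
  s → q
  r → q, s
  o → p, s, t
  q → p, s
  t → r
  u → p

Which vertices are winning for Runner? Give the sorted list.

A0 = {p}
A1: add {u} — u (Runner) has u→p.
A2 = A1; e.g. o (Keeper) can still go to s. Fixed point.
Runner's winning region = {p, u}.

p, u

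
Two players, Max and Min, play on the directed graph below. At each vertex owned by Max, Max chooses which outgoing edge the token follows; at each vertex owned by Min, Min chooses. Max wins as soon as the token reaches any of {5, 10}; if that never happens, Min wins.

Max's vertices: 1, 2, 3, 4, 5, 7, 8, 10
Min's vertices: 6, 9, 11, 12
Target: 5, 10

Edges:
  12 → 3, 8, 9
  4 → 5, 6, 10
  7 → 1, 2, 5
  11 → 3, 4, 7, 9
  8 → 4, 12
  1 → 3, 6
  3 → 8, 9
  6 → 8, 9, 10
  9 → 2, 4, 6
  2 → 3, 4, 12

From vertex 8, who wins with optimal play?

A0 = {5, 10}
A1: add {4, 7} — 4 (Max) has 4→5; 7 (Max) has 7→5.
A2: add {2, 8} — 2 (Max) has 2→4; 8 (Max) has 8→4.
8 ∈ A2, so Max can force the target.

Max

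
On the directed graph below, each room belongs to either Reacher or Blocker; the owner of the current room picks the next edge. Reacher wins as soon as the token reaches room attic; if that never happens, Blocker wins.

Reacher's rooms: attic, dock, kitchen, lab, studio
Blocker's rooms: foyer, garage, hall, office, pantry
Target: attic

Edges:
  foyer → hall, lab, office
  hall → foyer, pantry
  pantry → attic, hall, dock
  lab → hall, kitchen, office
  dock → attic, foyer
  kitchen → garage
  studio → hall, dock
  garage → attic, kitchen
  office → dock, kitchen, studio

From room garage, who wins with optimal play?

A0 = {attic}
A1: add {dock} — dock (Reacher) has dock→attic.
A2: add {studio} — studio (Reacher) has studio→dock.
A3 = A2; e.g. foyer (Blocker) can still go to hall. Fixed point.
garage never enters the attractor, so Blocker can avoid the target forever.

Blocker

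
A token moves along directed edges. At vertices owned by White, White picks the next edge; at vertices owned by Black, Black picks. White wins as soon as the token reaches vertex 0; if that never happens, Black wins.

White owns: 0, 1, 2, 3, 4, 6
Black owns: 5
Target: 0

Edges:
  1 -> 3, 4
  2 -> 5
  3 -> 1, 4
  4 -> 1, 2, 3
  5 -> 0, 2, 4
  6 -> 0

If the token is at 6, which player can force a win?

White

A0 = {0}
A1: add {6} — 6 (White) has 6→0.
A2 = A1; e.g. 1 (White) has no edge into A1. Fixed point.
6 ∈ A1, so White can force the target.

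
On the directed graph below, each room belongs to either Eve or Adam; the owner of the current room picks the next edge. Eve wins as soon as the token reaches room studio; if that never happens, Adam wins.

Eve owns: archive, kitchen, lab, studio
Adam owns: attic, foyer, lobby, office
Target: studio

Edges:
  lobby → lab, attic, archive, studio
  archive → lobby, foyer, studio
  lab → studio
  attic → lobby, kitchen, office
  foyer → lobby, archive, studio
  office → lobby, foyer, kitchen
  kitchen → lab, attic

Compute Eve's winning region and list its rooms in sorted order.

A0 = {studio}
A1: add {archive, lab} — lab (Eve) has lab→studio; archive (Eve) has archive→studio.
A2: add {kitchen} — kitchen (Eve) has kitchen→lab.
A3 = A2; e.g. lobby (Adam) can still go to attic. Fixed point.
Eve's winning region = {archive, kitchen, lab, studio}.

archive, kitchen, lab, studio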